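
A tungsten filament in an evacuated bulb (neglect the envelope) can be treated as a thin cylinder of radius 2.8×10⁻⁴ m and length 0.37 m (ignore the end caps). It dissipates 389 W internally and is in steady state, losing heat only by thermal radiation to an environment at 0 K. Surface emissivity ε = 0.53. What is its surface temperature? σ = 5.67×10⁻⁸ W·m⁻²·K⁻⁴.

T ≈ 2110 K

Steady state: internal power = radiated power, P = εσA T⁴.
Radiating area A = 2πrL = 6.509×10⁻⁴ m².
T⁴ = P/(εσA) = 389/(0.53·5.67×10⁻⁸·6.509×10⁻⁴) = 1.989×10¹³ K⁴.
T = (1.989×10¹³)^(1/4).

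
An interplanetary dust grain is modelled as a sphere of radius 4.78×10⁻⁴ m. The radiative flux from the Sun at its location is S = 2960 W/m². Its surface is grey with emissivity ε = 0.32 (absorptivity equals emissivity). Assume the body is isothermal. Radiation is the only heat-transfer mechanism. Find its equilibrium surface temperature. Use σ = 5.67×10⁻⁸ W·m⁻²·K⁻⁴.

At equilibrium, absorbed power = emitted power.
Absorbing cross-section = πr² = 7.178×10⁻⁷ m²; emitting surface = 4πr² = 2.871×10⁻⁶ m² (ratio 4).
εS·A_cross = εσ·A_surf·T⁴  ⇒  T⁴ = S/(4σ)   (ε cancels).
T⁴ = 2960/(4·5.67×10⁻⁸) = 1.305×10¹⁰ K⁴.
T = (1.305×10¹⁰)^(1/4).

T ≈ 338 K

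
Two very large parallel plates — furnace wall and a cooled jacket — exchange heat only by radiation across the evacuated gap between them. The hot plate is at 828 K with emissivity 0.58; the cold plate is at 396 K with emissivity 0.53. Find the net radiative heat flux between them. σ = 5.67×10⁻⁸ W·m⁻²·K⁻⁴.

q ≈ 9670 W/m²

For two infinite grey parallel plates, q = σ(T₁⁴ − T₂⁴)/(1/ε₁ + 1/ε₂ − 1).
T₁⁴ − T₂⁴ = 4.700×10¹¹ − 2.459×10¹⁰ = 4.454×10¹¹ K⁴.
1/ε₁ + 1/ε₂ − 1 = 1.724 + 1.887 − 1 = 2.611.
q = 5.67×10⁻⁸ × 4.454×10¹¹ / 2.611.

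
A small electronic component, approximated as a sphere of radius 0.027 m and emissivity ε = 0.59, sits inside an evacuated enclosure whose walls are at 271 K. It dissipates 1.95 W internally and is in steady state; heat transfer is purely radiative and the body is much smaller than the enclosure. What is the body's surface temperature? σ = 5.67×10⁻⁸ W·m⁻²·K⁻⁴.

For a small grey body in a large enclosure, net radiated power = εσA(T⁴ − T_w⁴).
Steady state: P = εσA(T⁴ − T_w⁴) with A = 4πr² = 0.009161 m².
T⁴ = P/(εσA) + T_w⁴ = 1.95/(0.59·5.67×10⁻⁸·0.009161) + (271)⁴
    = 6.363×10⁹ + 5.394×10⁹ = 1.176×10¹⁰ K⁴.

T ≈ 329 K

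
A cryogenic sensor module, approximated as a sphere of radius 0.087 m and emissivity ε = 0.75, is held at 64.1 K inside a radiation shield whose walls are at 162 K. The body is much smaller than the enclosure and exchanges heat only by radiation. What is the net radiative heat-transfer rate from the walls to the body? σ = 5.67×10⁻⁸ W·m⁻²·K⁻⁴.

For a small grey body in a large enclosure: P_net = εσA(T_body⁴ − T_wall⁴).
A = 4πr² = 0.09511 m²; T_body⁴ − T_wall⁴ = 1.688×10⁷ − 6.887×10⁸ = -6.719×10⁸ K⁴.
|P_net| = 0.75·5.67×10⁻⁸·0.09511·6.719×10⁸.

P_net ≈ 2.72 W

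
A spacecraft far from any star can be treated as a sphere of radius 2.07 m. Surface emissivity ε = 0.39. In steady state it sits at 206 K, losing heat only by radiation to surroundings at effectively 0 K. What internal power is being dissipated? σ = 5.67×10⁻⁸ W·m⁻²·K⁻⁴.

P ≈ 2140 W

Steady state: P = εσA T⁴.
A = 4πr² = 53.85 m²; T⁴ = (206)⁴ = 1.801×10⁹ K⁴.
P = 0.39 × 5.67×10⁻⁸ × 53.85 × 1.801×10⁹.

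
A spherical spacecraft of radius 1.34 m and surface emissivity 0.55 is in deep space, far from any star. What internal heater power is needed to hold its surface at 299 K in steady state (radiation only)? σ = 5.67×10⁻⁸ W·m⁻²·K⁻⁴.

P ≈ 5620 W

P = εσ·4πr²·T⁴.
4πr² = 22.56 m²; T⁴ = 7.993×10⁹ K⁴.
P = 0.55·5.67×10⁻⁸·22.56·7.993×10⁹.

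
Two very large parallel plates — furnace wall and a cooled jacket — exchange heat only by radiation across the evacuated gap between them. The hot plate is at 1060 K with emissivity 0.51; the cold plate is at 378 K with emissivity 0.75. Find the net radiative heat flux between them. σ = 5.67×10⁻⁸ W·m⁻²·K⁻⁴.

q ≈ 30700 W/m²

For two infinite grey parallel plates, q = σ(T₁⁴ − T₂⁴)/(1/ε₁ + 1/ε₂ − 1).
T₁⁴ − T₂⁴ = 1.262×10¹² − 2.042×10¹⁰ = 1.242×10¹² K⁴.
1/ε₁ + 1/ε₂ − 1 = 1.961 + 1.333 − 1 = 2.294.
q = 5.67×10⁻⁸ × 1.242×10¹² / 2.294.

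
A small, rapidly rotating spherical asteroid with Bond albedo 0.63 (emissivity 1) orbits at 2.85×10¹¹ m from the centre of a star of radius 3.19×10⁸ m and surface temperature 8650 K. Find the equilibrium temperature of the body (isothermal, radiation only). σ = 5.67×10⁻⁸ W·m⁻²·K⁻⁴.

T ≈ 160 K

The star's surface emits σT_*⁴; at distance d the flux is S = σT_*⁴(R_*/d)².
S = 5.67×10⁻⁸·(8650)⁴·(3.19×10⁸/2.85×10¹¹)² = 397.7 W/m².
For an isothermal sphere T⁴ = (1−a)S/(4σ) = 6.488×10⁸ K⁴.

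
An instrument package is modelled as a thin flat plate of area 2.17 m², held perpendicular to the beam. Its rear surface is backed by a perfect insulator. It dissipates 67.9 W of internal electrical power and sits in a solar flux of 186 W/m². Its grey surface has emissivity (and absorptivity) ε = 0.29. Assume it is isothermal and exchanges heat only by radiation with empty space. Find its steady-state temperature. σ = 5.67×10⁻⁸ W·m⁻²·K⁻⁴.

T ≈ 268 K

At steady state, absorbed solar power + internal power = radiated power.
Absorbed: α·S·A_cross = 0.29·186·2.170 = 117.0 W (cross-section A).
Total input = 117.0 + 67.9 = 184.9 W.
Radiated: εσ·A_surf·T⁴ with A_surf = A = 2.170 m².
T⁴ = 184.9/(0.29·5.67×10⁻⁸·2.170) = 5.183×10⁹ K⁴.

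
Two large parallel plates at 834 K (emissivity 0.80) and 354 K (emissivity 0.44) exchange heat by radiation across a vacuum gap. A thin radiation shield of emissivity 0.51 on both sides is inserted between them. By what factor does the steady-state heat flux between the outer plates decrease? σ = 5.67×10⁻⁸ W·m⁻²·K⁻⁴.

Without shield: q₀ = σΔ(T⁴)/(1/ε₁+1/ε₂−1) with denominator 2.523.
With shield the two gaps are in series; the resistances add: (1/ε₁+1/ε_s−1)+(1/ε_s+1/ε₂−1) = 2.211+3.234 = 5.444.
Heat-flux ratio q₀/q = 5.444/2.523.

factor ≈ 2.16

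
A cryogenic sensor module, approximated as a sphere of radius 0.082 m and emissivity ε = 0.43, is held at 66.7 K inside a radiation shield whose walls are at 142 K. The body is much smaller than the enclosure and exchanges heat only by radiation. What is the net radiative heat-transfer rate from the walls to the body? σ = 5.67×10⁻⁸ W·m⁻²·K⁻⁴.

P_net ≈ 0.797 W

For a small grey body in a large enclosure: P_net = εσA(T_body⁴ − T_wall⁴).
A = 4πr² = 0.08450 m²; T_body⁴ − T_wall⁴ = 1.979×10⁷ − 4.066×10⁸ = -3.868×10⁸ K⁴.
|P_net| = 0.43·5.67×10⁻⁸·0.08450·3.868×10⁸.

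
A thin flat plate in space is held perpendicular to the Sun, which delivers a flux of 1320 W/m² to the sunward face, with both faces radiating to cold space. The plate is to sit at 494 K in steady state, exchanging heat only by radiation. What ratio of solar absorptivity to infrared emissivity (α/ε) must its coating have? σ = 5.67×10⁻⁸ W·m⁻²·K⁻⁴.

α/ε ≈ 5.12

Balance: αS·A = εσ·2A·T⁴ ⇒ α/ε = 2σT⁴/S.
α/ε = 2·5.67×10⁻⁸·(494)⁴/1320 = 2·5.67×10⁻⁸·5.955×10¹⁰/1320.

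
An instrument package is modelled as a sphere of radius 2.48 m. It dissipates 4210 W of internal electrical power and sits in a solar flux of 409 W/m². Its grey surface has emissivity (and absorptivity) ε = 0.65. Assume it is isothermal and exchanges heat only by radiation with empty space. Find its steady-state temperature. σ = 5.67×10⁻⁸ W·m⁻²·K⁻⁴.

At steady state, absorbed solar power + internal power = radiated power.
Absorbed: α·S·A_cross = 0.65·409·19.32 = 5137 W (cross-section πr²).
Total input = 5137 + 4210 = 9347 W.
Radiated: εσ·A_surf·T⁴ with A_surf = 4πr² = 77.29 m².
T⁴ = 9347/(0.65·5.67×10⁻⁸·77.29) = 3.281×10⁹ K⁴.

T ≈ 239 K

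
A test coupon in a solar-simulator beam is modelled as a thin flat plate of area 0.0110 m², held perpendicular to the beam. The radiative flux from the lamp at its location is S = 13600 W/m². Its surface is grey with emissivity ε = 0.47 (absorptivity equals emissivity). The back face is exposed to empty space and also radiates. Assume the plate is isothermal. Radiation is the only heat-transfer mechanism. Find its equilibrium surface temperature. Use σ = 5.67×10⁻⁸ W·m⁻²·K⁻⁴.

At equilibrium, absorbed power = emitted power.
Absorbing cross-section = A = 0.01100 m²; emitting surface = 2A = 0.02200 m² (ratio 2).
εS·A_cross = εσ·A_surf·T⁴  ⇒  T⁴ = S/(2σ)   (ε cancels).
T⁴ = 13600/(2·5.67×10⁻⁸) = 1.199×10¹¹ K⁴.
T = (1.199×10¹¹)^(1/4).

T ≈ 588 K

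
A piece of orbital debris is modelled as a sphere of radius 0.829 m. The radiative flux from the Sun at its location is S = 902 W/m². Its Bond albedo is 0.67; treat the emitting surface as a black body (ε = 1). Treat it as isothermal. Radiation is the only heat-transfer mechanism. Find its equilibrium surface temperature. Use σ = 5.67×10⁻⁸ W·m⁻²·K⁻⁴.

At equilibrium, absorbed power = emitted power.
Absorbing cross-section = πr² = 2.159 m²; emitting surface = 4πr² = 8.636 m² (ratio 4).
(1−a)S·A_cross = εσ·A_surf·T⁴  ⇒  T⁴ = (1−a)S/(4σ).
T⁴ = 0.330·902/(4·5.67×10⁻⁸) = 1.312×10⁹ K⁴.
T = (1.312×10⁹)^(1/4).

T ≈ 190 K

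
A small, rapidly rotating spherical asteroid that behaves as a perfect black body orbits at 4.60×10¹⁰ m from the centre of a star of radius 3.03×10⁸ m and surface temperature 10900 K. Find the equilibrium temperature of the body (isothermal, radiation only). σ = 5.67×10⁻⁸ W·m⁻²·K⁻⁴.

T ≈ 626 K

The star's surface emits σT_*⁴; at distance d the flux is S = σT_*⁴(R_*/d)².
S = 5.67×10⁻⁸·(10900)⁴·(3.03×10⁸/4.60×10¹⁰)² = 34730 W/m².
For an isothermal sphere T⁴ = (1−a)S/(4σ) = 1.531×10¹¹ K⁴.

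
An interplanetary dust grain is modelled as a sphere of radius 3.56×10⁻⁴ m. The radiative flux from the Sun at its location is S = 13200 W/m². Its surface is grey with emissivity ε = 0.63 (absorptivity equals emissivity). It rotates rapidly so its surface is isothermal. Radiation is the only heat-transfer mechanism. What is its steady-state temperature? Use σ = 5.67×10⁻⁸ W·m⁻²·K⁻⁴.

At equilibrium, absorbed power = emitted power.
Absorbing cross-section = πr² = 3.982×10⁻⁷ m²; emitting surface = 4πr² = 1.593×10⁻⁶ m² (ratio 4).
εS·A_cross = εσ·A_surf·T⁴  ⇒  T⁴ = S/(4σ)   (ε cancels).
T⁴ = 13200/(4·5.67×10⁻⁸) = 5.820×10¹⁰ K⁴.
T = (5.820×10¹⁰)^(1/4).

T ≈ 491 K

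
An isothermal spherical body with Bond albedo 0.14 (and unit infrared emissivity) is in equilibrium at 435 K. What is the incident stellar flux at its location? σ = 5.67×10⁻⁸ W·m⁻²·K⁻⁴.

(1−a)S·πr² = σ·4πr²·T⁴ ⇒ S = 4σT⁴/(1−a).
S = 4·5.67×10⁻⁸·3.581×10¹⁰/0.860.

S ≈ 9440 W/m²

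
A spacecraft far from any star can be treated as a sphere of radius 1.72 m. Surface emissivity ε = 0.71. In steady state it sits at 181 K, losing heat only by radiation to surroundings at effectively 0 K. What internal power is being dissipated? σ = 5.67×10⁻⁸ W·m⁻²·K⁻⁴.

P ≈ 1610 W

Steady state: P = εσA T⁴.
A = 4πr² = 37.18 m²; T⁴ = (181)⁴ = 1.073×10⁹ K⁴.
P = 0.71 × 5.67×10⁻⁸ × 37.18 × 1.073×10⁹.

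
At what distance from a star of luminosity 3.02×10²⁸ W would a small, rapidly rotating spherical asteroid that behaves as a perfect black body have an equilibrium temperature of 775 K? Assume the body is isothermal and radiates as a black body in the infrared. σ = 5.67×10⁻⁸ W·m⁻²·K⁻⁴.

For an isothermal black-emitting sphere, (1−a)S·πr² = σ·4πr²·T⁴ ⇒ S = 4σT⁴/(1−a).
S = 4·5.67×10⁻⁸·(775)⁴/1.00 = 81820 W/m².
Flux falls as S = L/(4πd²), so d = √(L/(4πS)) = √(3.02×10²⁸/(4π·81820)).

d ≈ 1.71×10¹¹ m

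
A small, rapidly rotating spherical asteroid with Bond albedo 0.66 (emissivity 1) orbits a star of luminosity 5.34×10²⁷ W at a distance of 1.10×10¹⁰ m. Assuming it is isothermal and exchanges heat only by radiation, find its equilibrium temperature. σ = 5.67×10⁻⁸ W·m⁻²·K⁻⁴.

First find the stellar flux at distance d: S = L/(4πd²) = 5.34×10²⁷/(4π·(1.10×10¹⁰)²) = 3.512×10⁶ W/m².
For an isothermal sphere, absorbed (1−a)S·πr² = emitted σ·4πr²·T⁴, so T⁴ = (1−a)S/(4σ).
T⁴ = 0.340·3.512×10⁶/(4·5.67×10⁻⁸) = 5.265×10¹² K⁴.

T ≈ 1510 K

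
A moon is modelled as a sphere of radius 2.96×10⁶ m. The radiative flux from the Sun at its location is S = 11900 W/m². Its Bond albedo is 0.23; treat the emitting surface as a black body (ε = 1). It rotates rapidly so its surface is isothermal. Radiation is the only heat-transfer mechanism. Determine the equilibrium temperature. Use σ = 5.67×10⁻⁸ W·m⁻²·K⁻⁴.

T ≈ 448 K

At equilibrium, absorbed power = emitted power.
Absorbing cross-section = πr² = 2.753×10¹³ m²; emitting surface = 4πr² = 1.101×10¹⁴ m² (ratio 4).
(1−a)S·A_cross = εσ·A_surf·T⁴  ⇒  T⁴ = (1−a)S/(4σ).
T⁴ = 0.770·11900/(4·5.67×10⁻⁸) = 4.040×10¹⁰ K⁴.
T = (4.040×10¹⁰)^(1/4).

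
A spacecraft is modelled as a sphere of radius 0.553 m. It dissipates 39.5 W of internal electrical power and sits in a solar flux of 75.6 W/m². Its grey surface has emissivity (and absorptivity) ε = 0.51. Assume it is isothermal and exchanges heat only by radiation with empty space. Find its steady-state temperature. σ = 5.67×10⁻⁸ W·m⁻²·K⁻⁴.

At steady state, absorbed solar power + internal power = radiated power.
Absorbed: α·S·A_cross = 0.51·75.6·0.9607 = 37.04 W (cross-section πr²).
Total input = 37.04 + 39.5 = 76.54 W.
Radiated: εσ·A_surf·T⁴ with A_surf = 4πr² = 3.843 m².
T⁴ = 76.54/(0.51·5.67×10⁻⁸·3.843) = 6.888×10⁸ K⁴.

T ≈ 162 K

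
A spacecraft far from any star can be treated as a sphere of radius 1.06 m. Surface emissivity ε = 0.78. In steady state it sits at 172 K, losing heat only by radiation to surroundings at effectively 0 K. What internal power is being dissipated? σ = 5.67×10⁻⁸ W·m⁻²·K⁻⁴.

P ≈ 547 W

Steady state: P = εσA T⁴.
A = 4πr² = 14.12 m²; T⁴ = (172)⁴ = 8.752×10⁸ K⁴.
P = 0.78 × 5.67×10⁻⁸ × 14.12 × 8.752×10⁸.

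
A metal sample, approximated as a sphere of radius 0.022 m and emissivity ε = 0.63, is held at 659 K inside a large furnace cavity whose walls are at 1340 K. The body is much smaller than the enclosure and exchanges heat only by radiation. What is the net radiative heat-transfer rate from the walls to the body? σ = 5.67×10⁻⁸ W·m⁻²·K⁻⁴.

For a small grey body in a large enclosure: P_net = εσA(T_body⁴ − T_wall⁴).
A = 4πr² = 0.006082 m²; T_body⁴ − T_wall⁴ = 1.886×10¹¹ − 3.224×10¹² = -3.036×10¹² K⁴.
|P_net| = 0.63·5.67×10⁻⁸·0.006082·3.036×10¹².

P_net ≈ 660 W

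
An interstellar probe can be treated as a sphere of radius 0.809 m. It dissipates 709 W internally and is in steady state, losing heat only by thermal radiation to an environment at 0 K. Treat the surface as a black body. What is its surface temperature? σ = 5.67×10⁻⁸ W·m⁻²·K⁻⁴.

Steady state: internal power = radiated power, P = εσA T⁴.
Radiating area A = 4πr² = 8.224 m².
T⁴ = P/(εσA) = 709/(1.0·5.67×10⁻⁸·8.224) = 1.520×10⁹ K⁴.
T = (1.520×10⁹)^(1/4).

T ≈ 197 K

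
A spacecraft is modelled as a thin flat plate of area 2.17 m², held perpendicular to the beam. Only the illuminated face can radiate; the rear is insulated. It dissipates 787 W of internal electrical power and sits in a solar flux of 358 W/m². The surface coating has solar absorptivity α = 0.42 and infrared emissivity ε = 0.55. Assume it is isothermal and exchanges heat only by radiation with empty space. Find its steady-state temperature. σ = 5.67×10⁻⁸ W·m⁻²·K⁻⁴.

T ≈ 358 K

At steady state, absorbed solar power + internal power = radiated power.
Absorbed: α·S·A_cross = 0.42·358·2.170 = 326.3 W (cross-section A).
Total input = 326.3 + 787 = 1113 W.
Radiated: εσ·A_surf·T⁴ with A_surf = A = 2.170 m².
T⁴ = 1113/(0.55·5.67×10⁻⁸·2.170) = 1.645×10¹⁰ K⁴.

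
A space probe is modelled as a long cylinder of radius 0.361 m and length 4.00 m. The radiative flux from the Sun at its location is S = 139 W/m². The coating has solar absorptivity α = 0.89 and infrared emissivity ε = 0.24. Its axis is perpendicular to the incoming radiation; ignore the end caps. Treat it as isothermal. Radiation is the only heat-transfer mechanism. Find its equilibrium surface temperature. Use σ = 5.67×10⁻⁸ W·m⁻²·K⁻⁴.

At equilibrium, absorbed power = emitted power.
Absorbing cross-section = 2rL = 2.888 m²; emitting surface = 2πrL = 9.073 m² (ratio π).
αS·A_cross = εσ·A_surf·T⁴  ⇒  T⁴ = αS/(ε·πσ).
T⁴ = 0.890·139/(0.24·π·5.67×10⁻⁸) = 2.894×10⁹ K⁴.
T = (2.894×10⁹)^(1/4).

T ≈ 232 K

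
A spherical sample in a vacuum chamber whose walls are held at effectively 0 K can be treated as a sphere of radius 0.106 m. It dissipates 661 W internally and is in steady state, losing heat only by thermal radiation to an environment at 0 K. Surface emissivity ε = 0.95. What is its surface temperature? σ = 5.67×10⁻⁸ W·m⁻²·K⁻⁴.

T ≈ 543 K

Steady state: internal power = radiated power, P = εσA T⁴.
Radiating area A = 4πr² = 0.1412 m².
T⁴ = P/(εσA) = 661/(0.95·5.67×10⁻⁸·0.1412) = 8.691×10¹⁰ K⁴.
T = (8.691×10¹⁰)^(1/4).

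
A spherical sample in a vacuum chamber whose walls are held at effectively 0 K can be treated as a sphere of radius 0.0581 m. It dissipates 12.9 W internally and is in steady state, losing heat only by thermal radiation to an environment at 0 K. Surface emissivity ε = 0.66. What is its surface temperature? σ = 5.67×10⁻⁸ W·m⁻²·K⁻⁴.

Steady state: internal power = radiated power, P = εσA T⁴.
Radiating area A = 4πr² = 0.04242 m².
T⁴ = P/(εσA) = 12.9/(0.66·5.67×10⁻⁸·0.04242) = 8.126×10⁹ K⁴.
T = (8.126×10⁹)^(1/4).

T ≈ 300 K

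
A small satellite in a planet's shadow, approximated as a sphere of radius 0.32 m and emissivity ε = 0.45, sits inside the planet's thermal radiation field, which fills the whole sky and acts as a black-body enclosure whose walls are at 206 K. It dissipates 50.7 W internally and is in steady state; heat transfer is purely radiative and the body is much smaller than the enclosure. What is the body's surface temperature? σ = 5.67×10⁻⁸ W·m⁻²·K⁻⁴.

For a small grey body in a large enclosure, net radiated power = εσA(T⁴ − T_w⁴).
Steady state: P = εσA(T⁴ − T_w⁴) with A = 4πr² = 1.287 m².
T⁴ = P/(εσA) + T_w⁴ = 50.7/(0.45·5.67×10⁻⁸·1.287) + (206)⁴
    = 1.544×10⁹ + 1.801×10⁹ = 3.345×10⁹ K⁴.

T ≈ 240 K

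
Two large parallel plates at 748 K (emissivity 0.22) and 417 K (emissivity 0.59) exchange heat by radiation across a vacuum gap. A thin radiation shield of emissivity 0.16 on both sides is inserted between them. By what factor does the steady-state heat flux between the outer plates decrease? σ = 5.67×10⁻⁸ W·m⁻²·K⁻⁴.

factor ≈ 3.19

Without shield: q₀ = σΔ(T⁴)/(1/ε₁+1/ε₂−1) with denominator 5.240.
With shield the two gaps are in series; the resistances add: (1/ε₁+1/ε_s−1)+(1/ε_s+1/ε₂−1) = 9.795+6.945 = 16.74.
Heat-flux ratio q₀/q = 16.74/5.240.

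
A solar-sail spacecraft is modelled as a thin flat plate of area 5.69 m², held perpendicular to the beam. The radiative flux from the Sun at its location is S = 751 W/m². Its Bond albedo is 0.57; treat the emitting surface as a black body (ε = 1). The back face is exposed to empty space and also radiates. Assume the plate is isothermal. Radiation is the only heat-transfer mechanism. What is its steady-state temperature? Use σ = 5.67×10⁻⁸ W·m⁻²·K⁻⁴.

T ≈ 231 K

At equilibrium, absorbed power = emitted power.
Absorbing cross-section = A = 5.690 m²; emitting surface = 2A = 11.38 m² (ratio 2).
(1−a)S·A_cross = εσ·A_surf·T⁴  ⇒  T⁴ = (1−a)S/(2σ).
T⁴ = 0.430·751/(2·5.67×10⁻⁸) = 2.848×10⁹ K⁴.
T = (2.848×10⁹)^(1/4).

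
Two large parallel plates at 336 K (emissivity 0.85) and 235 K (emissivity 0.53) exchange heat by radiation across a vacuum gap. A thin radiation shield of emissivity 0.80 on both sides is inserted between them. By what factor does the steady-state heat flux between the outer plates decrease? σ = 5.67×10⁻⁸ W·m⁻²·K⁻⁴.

factor ≈ 1.73

Without shield: q₀ = σΔ(T⁴)/(1/ε₁+1/ε₂−1) with denominator 2.063.
With shield the two gaps are in series; the resistances add: (1/ε₁+1/ε_s−1)+(1/ε_s+1/ε₂−1) = 1.426+2.137 = 3.563.
Heat-flux ratio q₀/q = 3.563/2.063.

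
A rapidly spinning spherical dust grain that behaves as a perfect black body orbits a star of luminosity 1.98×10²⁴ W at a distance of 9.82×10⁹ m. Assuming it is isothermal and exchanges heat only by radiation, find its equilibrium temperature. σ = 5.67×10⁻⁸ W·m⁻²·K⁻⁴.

First find the stellar flux at distance d: S = L/(4πd²) = 1.98×10²⁴/(4π·(9.82×10⁹)²) = 1634 W/m².
For an isothermal sphere, absorbed (1−a)S·πr² = emitted σ·4πr²·T⁴, so T⁴ = (1−a)S/(4σ).
T⁴ = 1.00·1634/(4·5.67×10⁻⁸) = 7.204×10⁹ K⁴.

T ≈ 291 K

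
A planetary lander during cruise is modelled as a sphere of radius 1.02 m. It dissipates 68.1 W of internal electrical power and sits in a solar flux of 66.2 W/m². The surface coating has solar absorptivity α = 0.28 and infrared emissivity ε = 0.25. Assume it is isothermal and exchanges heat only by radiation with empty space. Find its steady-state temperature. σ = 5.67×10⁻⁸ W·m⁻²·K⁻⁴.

T ≈ 162 K

At steady state, absorbed solar power + internal power = radiated power.
Absorbed: α·S·A_cross = 0.28·66.2·3.269 = 60.59 W (cross-section πr²).
Total input = 60.59 + 68.1 = 128.7 W.
Radiated: εσ·A_surf·T⁴ with A_surf = 4πr² = 13.07 m².
T⁴ = 128.7/(0.25·5.67×10⁻⁸·13.07) = 6.944×10⁸ K⁴.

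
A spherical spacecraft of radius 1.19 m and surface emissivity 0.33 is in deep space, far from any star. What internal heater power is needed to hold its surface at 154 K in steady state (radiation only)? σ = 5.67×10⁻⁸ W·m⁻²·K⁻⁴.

P = εσ·4πr²·T⁴.
4πr² = 17.80 m²; T⁴ = 5.624×10⁸ K⁴.
P = 0.33·5.67×10⁻⁸·17.80·5.624×10⁸.

P ≈ 187 W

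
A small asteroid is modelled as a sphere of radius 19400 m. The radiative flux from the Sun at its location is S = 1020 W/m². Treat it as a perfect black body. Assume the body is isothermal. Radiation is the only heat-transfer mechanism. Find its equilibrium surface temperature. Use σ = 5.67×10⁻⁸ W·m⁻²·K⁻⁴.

T ≈ 259 K

At equilibrium, absorbed power = emitted power.
Absorbing cross-section = πr² = 1.182×10⁹ m²; emitting surface = 4πr² = 4.729×10⁹ m² (ratio 4).
S·A_cross = εσ·A_surf·T⁴  ⇒  T⁴ = S/(4σ).
T⁴ = 1.00·1020/(4·5.67×10⁻⁸) = 4.497×10⁹ K⁴.
T = (4.497×10⁹)^(1/4).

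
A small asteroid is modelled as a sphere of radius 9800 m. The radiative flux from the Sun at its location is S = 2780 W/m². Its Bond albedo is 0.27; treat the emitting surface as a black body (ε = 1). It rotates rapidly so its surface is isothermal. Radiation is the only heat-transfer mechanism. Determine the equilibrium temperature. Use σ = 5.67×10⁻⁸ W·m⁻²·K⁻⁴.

T ≈ 308 K

At equilibrium, absorbed power = emitted power.
Absorbing cross-section = πr² = 3.017×10⁸ m²; emitting surface = 4πr² = 1.207×10⁹ m² (ratio 4).
(1−a)S·A_cross = εσ·A_surf·T⁴  ⇒  T⁴ = (1−a)S/(4σ).
T⁴ = 0.730·2780/(4·5.67×10⁻⁸) = 8.948×10⁹ K⁴.
T = (8.948×10⁹)^(1/4).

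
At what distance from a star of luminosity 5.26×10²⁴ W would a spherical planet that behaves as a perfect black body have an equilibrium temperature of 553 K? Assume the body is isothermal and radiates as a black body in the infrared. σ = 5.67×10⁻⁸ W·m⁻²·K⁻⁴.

d ≈ 4.44×10⁹ m

For an isothermal black-emitting sphere, (1−a)S·πr² = σ·4πr²·T⁴ ⇒ S = 4σT⁴/(1−a).
S = 4·5.67×10⁻⁸·(553)⁴/1.00 = 21210 W/m².
Flux falls as S = L/(4πd²), so d = √(L/(4πS)) = √(5.26×10²⁴/(4π·21210)).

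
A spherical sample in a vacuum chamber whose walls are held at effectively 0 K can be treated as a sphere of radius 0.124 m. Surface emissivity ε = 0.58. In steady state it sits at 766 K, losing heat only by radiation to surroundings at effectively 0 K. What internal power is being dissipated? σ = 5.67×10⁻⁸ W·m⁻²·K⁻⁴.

Steady state: P = εσA T⁴.
A = 4πr² = 0.1932 m²; T⁴ = (766)⁴ = 3.443×10¹¹ K⁴.
P = 0.58 × 5.67×10⁻⁸ × 0.1932 × 3.443×10¹¹.

P ≈ 2190 W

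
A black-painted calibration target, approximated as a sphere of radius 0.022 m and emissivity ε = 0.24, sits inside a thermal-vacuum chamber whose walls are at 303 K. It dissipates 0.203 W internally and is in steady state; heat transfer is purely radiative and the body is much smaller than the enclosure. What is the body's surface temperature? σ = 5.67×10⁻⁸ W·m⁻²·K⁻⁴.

T ≈ 323 K

For a small grey body in a large enclosure, net radiated power = εσA(T⁴ − T_w⁴).
Steady state: P = εσA(T⁴ − T_w⁴) with A = 4πr² = 0.006082 m².
T⁴ = P/(εσA) + T_w⁴ = 0.203/(0.24·5.67×10⁻⁸·0.006082) + (303)⁴
    = 2.453×10⁹ + 8.429×10⁹ = 1.088×10¹⁰ K⁴.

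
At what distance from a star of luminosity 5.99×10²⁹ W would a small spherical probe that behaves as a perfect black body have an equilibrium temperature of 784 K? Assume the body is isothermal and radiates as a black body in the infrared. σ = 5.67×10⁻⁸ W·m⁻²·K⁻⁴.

For an isothermal black-emitting sphere, (1−a)S·πr² = σ·4πr²·T⁴ ⇒ S = 4σT⁴/(1−a).
S = 4·5.67×10⁻⁸·(784)⁴/1.00 = 85690 W/m².
Flux falls as S = L/(4πd²), so d = √(L/(4πS)) = √(5.99×10²⁹/(4π·85690)).

d ≈ 7.46×10¹¹ m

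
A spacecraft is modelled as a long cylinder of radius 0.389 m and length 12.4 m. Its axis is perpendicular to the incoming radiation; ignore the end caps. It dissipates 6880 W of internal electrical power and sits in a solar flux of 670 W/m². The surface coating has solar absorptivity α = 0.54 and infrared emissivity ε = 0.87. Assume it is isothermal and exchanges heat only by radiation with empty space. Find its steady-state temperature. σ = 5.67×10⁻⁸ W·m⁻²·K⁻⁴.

At steady state, absorbed solar power + internal power = radiated power.
Absorbed: α·S·A_cross = 0.54·670·9.647 = 3490 W (cross-section 2rL).
Total input = 3490 + 6880 = 10370 W.
Radiated: εσ·A_surf·T⁴ with A_surf = 2πrL = 30.31 m².
T⁴ = 10370/(0.87·5.67×10⁻⁸·30.31) = 6.936×10⁹ K⁴.

T ≈ 289 K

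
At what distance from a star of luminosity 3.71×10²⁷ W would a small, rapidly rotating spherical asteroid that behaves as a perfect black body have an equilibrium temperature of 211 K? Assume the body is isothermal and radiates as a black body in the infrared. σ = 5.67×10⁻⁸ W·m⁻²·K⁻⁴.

For an isothermal black-emitting sphere, (1−a)S·πr² = σ·4πr²·T⁴ ⇒ S = 4σT⁴/(1−a).
S = 4·5.67×10⁻⁸·(211)⁴/1.00 = 449.5 W/m².
Flux falls as S = L/(4πd²), so d = √(L/(4πS)) = √(3.71×10²⁷/(4π·449.5)).

d ≈ 8.10×10¹¹ m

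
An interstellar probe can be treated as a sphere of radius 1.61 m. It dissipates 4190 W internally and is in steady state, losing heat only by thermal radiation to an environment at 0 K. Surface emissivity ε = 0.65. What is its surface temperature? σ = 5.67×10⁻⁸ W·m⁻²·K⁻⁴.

T ≈ 243 K

Steady state: internal power = radiated power, P = εσA T⁴.
Radiating area A = 4πr² = 32.57 m².
T⁴ = P/(εσA) = 4190/(0.65·5.67×10⁻⁸·32.57) = 3.490×10⁹ K⁴.
T = (3.490×10⁹)^(1/4).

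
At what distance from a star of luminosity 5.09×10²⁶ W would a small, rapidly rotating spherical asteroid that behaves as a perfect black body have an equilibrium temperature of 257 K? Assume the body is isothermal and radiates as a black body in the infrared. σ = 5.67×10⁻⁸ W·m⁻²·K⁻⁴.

d ≈ 2.02×10¹¹ m

For an isothermal black-emitting sphere, (1−a)S·πr² = σ·4πr²·T⁴ ⇒ S = 4σT⁴/(1−a).
S = 4·5.67×10⁻⁸·(257)⁴/1.00 = 989.4 W/m².
Flux falls as S = L/(4πd²), so d = √(L/(4πS)) = √(5.09×10²⁶/(4π·989.4)).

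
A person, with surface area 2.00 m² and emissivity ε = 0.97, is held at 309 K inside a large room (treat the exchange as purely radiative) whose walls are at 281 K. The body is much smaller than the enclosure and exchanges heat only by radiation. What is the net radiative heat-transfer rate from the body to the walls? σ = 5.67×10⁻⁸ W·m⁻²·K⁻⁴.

P_net ≈ 317 W

For a small grey body in a large enclosure: P_net = εσA(T_body⁴ − T_wall⁴).
A = 2.00 m²; T_body⁴ − T_wall⁴ = 9.117×10⁹ − 6.235×10⁹ = 2.882×10⁹ K⁴.
|P_net| = 0.97·5.67×10⁻⁸·2.000·2.882×10⁹.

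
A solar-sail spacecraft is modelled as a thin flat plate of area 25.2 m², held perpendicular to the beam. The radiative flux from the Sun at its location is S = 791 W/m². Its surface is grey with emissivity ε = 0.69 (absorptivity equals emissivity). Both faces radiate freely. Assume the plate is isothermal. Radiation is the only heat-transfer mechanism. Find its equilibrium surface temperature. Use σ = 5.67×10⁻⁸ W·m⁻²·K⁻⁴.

T ≈ 289 K

At equilibrium, absorbed power = emitted power.
Absorbing cross-section = A = 25.20 m²; emitting surface = 2A = 50.40 m² (ratio 2).
εS·A_cross = εσ·A_surf·T⁴  ⇒  T⁴ = S/(2σ)   (ε cancels).
T⁴ = 791/(2·5.67×10⁻⁸) = 6.975×10⁹ K⁴.
T = (6.975×10⁹)^(1/4).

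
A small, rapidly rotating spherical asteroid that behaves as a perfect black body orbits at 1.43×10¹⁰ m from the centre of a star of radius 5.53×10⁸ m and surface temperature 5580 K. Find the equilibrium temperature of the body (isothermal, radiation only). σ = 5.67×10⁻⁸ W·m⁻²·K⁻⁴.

The star's surface emits σT_*⁴; at distance d the flux is S = σT_*⁴(R_*/d)².
S = 5.67×10⁻⁸·(5580)⁴·(5.53×10⁸/1.43×10¹⁰)² = 82200 W/m².
For an isothermal sphere T⁴ = (1−a)S/(4σ) = 3.625×10¹¹ K⁴.

T ≈ 776 K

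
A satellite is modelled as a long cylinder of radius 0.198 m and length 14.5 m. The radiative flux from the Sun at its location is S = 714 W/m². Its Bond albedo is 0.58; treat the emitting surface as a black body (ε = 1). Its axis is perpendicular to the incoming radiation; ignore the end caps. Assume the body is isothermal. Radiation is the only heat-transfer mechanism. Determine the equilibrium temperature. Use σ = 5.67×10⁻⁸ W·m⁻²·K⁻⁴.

T ≈ 203 K

At equilibrium, absorbed power = emitted power.
Absorbing cross-section = 2rL = 5.742 m²; emitting surface = 2πrL = 18.04 m² (ratio π).
(1−a)S·A_cross = εσ·A_surf·T⁴  ⇒  T⁴ = (1−a)S/(πσ).
T⁴ = 0.420·714/(π·5.67×10⁻⁸) = 1.684×10⁹ K⁴.
T = (1.684×10⁹)^(1/4).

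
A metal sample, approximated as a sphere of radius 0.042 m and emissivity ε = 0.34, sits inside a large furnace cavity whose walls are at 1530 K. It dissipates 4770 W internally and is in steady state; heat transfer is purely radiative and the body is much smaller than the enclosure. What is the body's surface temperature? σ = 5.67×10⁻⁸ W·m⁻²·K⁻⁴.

For a small grey body in a large enclosure, net radiated power = εσA(T⁴ − T_w⁴).
Steady state: P = εσA(T⁴ − T_w⁴) with A = 4πr² = 0.02217 m².
T⁴ = P/(εσA) + T_w⁴ = 4770/(0.34·5.67×10⁻⁸·0.02217) + (1530)⁴
    = 1.116×10¹³ + 5.480×10¹² = 1.664×10¹³ K⁴.

T ≈ 2020 K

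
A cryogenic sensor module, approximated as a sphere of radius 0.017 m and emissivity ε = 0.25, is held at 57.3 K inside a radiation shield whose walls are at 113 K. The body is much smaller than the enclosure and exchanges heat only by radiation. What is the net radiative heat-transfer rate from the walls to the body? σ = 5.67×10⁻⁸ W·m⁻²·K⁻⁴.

P_net ≈ 0.00784 W

For a small grey body in a large enclosure: P_net = εσA(T_body⁴ − T_wall⁴).
A = 4πr² = 0.003632 m²; T_body⁴ − T_wall⁴ = 1.078×10⁷ − 1.630×10⁸ = -1.523×10⁸ K⁴.
|P_net| = 0.25·5.67×10⁻⁸·0.003632·1.523×10⁸.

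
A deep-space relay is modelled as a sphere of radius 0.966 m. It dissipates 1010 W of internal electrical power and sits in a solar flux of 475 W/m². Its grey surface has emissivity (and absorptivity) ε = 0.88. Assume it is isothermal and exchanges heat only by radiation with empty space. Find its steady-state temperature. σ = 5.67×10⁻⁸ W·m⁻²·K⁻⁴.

At steady state, absorbed solar power + internal power = radiated power.
Absorbed: α·S·A_cross = 0.88·475·2.932 = 1225 W (cross-section πr²).
Total input = 1225 + 1010 = 2235 W.
Radiated: εσ·A_surf·T⁴ with A_surf = 4πr² = 11.73 m².
T⁴ = 2235/(0.88·5.67×10⁻⁸·11.73) = 3.821×10⁹ K⁴.

T ≈ 249 K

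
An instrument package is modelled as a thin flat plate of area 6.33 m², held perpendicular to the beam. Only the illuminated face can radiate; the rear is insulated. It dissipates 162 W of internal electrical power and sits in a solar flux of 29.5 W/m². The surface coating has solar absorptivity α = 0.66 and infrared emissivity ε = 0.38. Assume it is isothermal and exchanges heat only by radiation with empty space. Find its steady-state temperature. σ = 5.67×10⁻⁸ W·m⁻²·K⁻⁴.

At steady state, absorbed solar power + internal power = radiated power.
Absorbed: α·S·A_cross = 0.66·29.5·6.330 = 123.2 W (cross-section A).
Total input = 123.2 + 162 = 285.2 W.
Radiated: εσ·A_surf·T⁴ with A_surf = A = 6.330 m².
T⁴ = 285.2/(0.38·5.67×10⁻⁸·6.330) = 2.091×10⁹ K⁴.

T ≈ 214 K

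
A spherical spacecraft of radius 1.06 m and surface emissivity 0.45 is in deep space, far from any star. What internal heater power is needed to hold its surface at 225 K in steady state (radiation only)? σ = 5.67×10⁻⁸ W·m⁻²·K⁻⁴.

P ≈ 923 W

P = εσ·4πr²·T⁴.
4πr² = 14.12 m²; T⁴ = 2.563×10⁹ K⁴.
P = 0.45·5.67×10⁻⁸·14.12·2.563×10⁹.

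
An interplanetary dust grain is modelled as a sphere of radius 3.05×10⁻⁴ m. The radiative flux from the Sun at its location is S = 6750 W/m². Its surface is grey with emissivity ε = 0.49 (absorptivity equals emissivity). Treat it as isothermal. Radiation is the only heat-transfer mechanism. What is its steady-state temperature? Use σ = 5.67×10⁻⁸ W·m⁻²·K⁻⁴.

T ≈ 415 K

At equilibrium, absorbed power = emitted power.
Absorbing cross-section = πr² = 2.922×10⁻⁷ m²; emitting surface = 4πr² = 1.169×10⁻⁶ m² (ratio 4).
εS·A_cross = εσ·A_surf·T⁴  ⇒  T⁴ = S/(4σ)   (ε cancels).
T⁴ = 6750/(4·5.67×10⁻⁸) = 2.976×10¹⁰ K⁴.
T = (2.976×10¹⁰)^(1/4).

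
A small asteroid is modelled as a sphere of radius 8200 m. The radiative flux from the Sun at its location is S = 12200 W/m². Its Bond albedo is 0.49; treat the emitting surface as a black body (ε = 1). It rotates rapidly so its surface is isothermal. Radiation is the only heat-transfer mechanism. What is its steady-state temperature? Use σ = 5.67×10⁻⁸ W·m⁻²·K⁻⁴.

T ≈ 407 K

At equilibrium, absorbed power = emitted power.
Absorbing cross-section = πr² = 2.112×10⁸ m²; emitting surface = 4πr² = 8.450×10⁸ m² (ratio 4).
(1−a)S·A_cross = εσ·A_surf·T⁴  ⇒  T⁴ = (1−a)S/(4σ).
T⁴ = 0.510·12200/(4·5.67×10⁻⁸) = 2.743×10¹⁰ K⁴.
T = (2.743×10¹⁰)^(1/4).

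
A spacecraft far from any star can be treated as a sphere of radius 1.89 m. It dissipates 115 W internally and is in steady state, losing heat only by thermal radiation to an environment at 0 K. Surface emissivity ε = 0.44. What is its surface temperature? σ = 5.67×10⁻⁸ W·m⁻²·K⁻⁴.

T ≈ 101 K

Steady state: internal power = radiated power, P = εσA T⁴.
Radiating area A = 4πr² = 44.89 m².
T⁴ = P/(εσA) = 115/(0.44·5.67×10⁻⁸·44.89) = 1.027×10⁸ K⁴.
T = (1.027×10⁸)^(1/4).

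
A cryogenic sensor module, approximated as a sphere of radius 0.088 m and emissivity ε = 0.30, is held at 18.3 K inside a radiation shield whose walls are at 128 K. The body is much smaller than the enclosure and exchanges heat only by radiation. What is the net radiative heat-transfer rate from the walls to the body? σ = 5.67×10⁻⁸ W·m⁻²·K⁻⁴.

For a small grey body in a large enclosure: P_net = εσA(T_body⁴ − T_wall⁴).
A = 4πr² = 0.09731 m²; T_body⁴ − T_wall⁴ = 1.122×10⁵ − 2.684×10⁸ = -2.683×10⁸ K⁴.
|P_net| = 0.30·5.67×10⁻⁸·0.09731·2.683×10⁸.

P_net ≈ 0.444 W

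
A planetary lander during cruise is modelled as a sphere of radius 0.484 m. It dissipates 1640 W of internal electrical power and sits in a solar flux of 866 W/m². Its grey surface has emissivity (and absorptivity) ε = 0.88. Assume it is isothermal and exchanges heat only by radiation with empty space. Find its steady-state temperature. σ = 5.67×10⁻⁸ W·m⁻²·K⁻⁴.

At steady state, absorbed solar power + internal power = radiated power.
Absorbed: α·S·A_cross = 0.88·866·0.7359 = 560.8 W (cross-section πr²).
Total input = 560.8 + 1640 = 2201 W.
Radiated: εσ·A_surf·T⁴ with A_surf = 4πr² = 2.944 m².
T⁴ = 2201/(0.88·5.67×10⁻⁸·2.944) = 1.498×10¹⁰ K⁴.

T ≈ 350 K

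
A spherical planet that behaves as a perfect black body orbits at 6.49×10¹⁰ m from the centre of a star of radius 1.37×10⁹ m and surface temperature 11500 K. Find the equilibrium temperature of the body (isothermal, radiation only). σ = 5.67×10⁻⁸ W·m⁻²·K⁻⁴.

T ≈ 1180 K

The star's surface emits σT_*⁴; at distance d the flux is S = σT_*⁴(R_*/d)².
S = 5.67×10⁻⁸·(11500)⁴·(1.37×10⁹/6.49×10¹⁰)² = 4.419×10⁵ W/m².
For an isothermal sphere T⁴ = (1−a)S/(4σ) = 1.948×10¹² K⁴.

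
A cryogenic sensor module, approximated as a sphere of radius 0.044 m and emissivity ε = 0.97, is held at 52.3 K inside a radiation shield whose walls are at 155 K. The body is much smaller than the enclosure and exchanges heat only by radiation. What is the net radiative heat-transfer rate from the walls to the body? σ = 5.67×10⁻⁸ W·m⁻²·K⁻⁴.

For a small grey body in a large enclosure: P_net = εσA(T_body⁴ − T_wall⁴).
A = 4πr² = 0.02433 m²; T_body⁴ − T_wall⁴ = 7.482×10⁶ − 5.772×10⁸ = -5.697×10⁸ K⁴.
|P_net| = 0.97·5.67×10⁻⁸·0.02433·5.697×10⁸.

P_net ≈ 0.762 W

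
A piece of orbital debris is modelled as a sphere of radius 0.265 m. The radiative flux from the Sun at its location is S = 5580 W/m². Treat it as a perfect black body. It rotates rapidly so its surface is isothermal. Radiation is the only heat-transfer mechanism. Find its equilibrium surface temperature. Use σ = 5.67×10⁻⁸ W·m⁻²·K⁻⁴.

T ≈ 396 K

At equilibrium, absorbed power = emitted power.
Absorbing cross-section = πr² = 0.2206 m²; emitting surface = 4πr² = 0.8825 m² (ratio 4).
S·A_cross = εσ·A_surf·T⁴  ⇒  T⁴ = S/(4σ).
T⁴ = 1.00·5580/(4·5.67×10⁻⁸) = 2.460×10¹⁰ K⁴.
T = (2.460×10¹⁰)^(1/4).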